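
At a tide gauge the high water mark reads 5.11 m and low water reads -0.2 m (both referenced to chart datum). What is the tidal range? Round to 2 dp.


Tidal range = High water - Low water
Tidal range = 5.11 - (-0.2)
Tidal range = 5.31 m

5.31


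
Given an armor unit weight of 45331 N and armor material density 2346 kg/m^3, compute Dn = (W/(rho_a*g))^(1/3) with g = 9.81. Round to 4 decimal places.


V = W / (rho_a * g)
V = 45331 / (2346 * 9.81)
V = 45331 / 23014.26
V = 1.969692 m^3
Dn = V^(1/3) = 1.969692^(1/3)
Dn = 1.2535 m

1.2535


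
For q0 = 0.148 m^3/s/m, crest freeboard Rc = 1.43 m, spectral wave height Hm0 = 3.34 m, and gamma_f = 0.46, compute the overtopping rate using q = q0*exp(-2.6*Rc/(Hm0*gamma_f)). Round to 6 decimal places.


q = q0 * exp(-2.6 * Rc / (Hm0 * gamma_f))
Exponent = -2.6 * 1.43 / (3.34 * 0.46)
= -2.6 * 1.43 / 1.5364
= -2.419943
exp(-2.419943) = 0.088927
q = 0.148 * 0.088927
q = 0.013161 m^3/s/m

0.013161


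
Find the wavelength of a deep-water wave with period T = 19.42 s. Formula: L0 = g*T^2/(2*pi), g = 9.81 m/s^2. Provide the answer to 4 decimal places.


L0 = g * T^2 / (2 * pi)
L0 = 9.81 * 19.42^2 / (2 * pi)
L0 = 9.81 * 377.1364 / 6.28319
L0 = 3699.7081 / 6.28319
L0 = 588.8268 m

588.8268


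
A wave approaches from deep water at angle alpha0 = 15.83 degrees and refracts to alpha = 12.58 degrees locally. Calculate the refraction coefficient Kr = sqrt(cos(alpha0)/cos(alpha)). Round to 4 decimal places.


Kr = sqrt(cos(alpha0) / cos(alpha))
cos(15.83) = 0.962075
cos(12.58) = 0.975993
Kr = sqrt(0.962075 / 0.975993)
Kr = sqrt(0.985740)
Kr = 0.9928

0.9928


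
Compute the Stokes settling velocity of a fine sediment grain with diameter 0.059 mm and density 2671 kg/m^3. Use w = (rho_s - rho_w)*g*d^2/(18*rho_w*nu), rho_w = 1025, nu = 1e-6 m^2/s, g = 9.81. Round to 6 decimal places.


w = (rho_s - rho_w) * g * d^2 / (18 * rho_w * nu)
d = 0.059 mm = 0.000059 m
rho_s - rho_w = 2671 - 1025 = 1646
Numerator = 1646 * 9.81 * (0.000059)^2 = 0.000056208612
Denominator = 18 * 1025 * 1e-6 = 0.018450
w = 0.003047 m/s

0.003047


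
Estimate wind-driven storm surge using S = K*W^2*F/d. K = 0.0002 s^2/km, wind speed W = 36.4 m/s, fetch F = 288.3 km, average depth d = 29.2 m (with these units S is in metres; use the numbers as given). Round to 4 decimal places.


S = K * W^2 * F / d
W^2 = 36.4^2 = 1324.96
S = 0.0002 * 1324.96 * 288.3 / 29.2
Numerator = 0.0002 * 1324.96 * 288.3 = 76.397194
S = 76.397194 / 29.2 = 2.6163 m

2.6163


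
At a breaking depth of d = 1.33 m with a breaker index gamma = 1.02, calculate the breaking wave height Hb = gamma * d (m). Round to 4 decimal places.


Hb = gamma * d
Hb = 1.02 * 1.33
Hb = 1.3566 m

1.3566


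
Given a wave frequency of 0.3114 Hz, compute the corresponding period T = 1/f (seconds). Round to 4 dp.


T = 1 / f
T = 1 / 0.3114
T = 3.2113 s

3.2113


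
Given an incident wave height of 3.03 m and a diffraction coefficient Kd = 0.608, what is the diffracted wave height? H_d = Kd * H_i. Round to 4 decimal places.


H_d = Kd * H_i
H_d = 0.608 * 3.03
H_d = 1.8422 m

1.8422


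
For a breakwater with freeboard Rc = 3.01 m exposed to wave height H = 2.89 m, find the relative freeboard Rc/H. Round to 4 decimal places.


Relative freeboard = Rc / H
= 3.01 / 2.89
= 1.0415

1.0415


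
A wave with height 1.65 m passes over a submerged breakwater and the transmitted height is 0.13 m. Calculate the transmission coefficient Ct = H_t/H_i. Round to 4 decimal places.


Ct = H_t / H_i
Ct = 0.13 / 1.65
Ct = 0.0788

0.0788


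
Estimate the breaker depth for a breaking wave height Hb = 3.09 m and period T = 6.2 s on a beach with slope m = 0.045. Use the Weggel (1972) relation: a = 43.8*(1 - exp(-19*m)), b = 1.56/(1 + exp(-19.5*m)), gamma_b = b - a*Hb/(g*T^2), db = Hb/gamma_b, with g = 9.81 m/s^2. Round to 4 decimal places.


a = 43.8 * (1 - exp(-19 * m))
exp(-19 * 0.045) = exp(-0.8550) = 0.425283
a = 43.8 * (1 - 0.425283) = 25.172596
b = 1.56 / (1 + exp(-19.5 * m))
exp(-19.5 * 0.045) = exp(-0.8775) = 0.415821
b = 1.56 / (1 + 0.415821) = 1.101834
Hb / (g * T^2) = 3.09 / (9.81 * 6.2^2) = 3.09 / 377.0964 = 0.00819419
gamma_b = b - a * Hb/(g*T^2) = 1.101834 - 25.172596 * 0.00819419 = 0.895565
db = Hb / gamma_b = 3.09 / 0.895565
db = 3.4503 m

3.4503


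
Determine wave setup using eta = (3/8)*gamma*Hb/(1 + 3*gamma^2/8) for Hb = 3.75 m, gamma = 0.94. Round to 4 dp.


eta = (3/8) * gamma * Hb / (1 + 3*gamma^2/8)
Numerator = (3/8) * 0.94 * 3.75 = 1.321875
Denominator = 1 + 3*0.94^2/8 = 1 + 0.331350 = 1.331350
eta = 1.321875 / 1.331350
eta = 0.9929 m

0.9929


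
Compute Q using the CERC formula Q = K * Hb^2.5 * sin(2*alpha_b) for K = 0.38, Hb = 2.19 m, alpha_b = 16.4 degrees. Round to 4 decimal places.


Q = K * Hb^2.5 * sin(2 * alpha_b)
Hb^2.5 = 2.19^2.5 = 7.097580
sin(2 * 16.4) = sin(32.8) = 0.541708
Q = 0.38 * 7.097580 * 0.541708
Q = 1.4610 m^3/s

1.4610


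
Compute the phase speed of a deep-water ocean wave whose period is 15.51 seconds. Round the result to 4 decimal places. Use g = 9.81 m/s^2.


We use the deep-water celerity formula:
C = g * T / (2 * pi)
C = 9.81 * 15.51 / (2 * 3.14159...)
C = 152.153100 / 6.283185
C = 24.2159 m/s

24.2159


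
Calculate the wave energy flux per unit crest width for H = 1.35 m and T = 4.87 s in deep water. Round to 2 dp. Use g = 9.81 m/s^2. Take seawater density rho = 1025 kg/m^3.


P = rho * g^2 * H^2 * T / (32 * pi)
P = 1025 * 9.81^2 * 1.35^2 * 4.87 / (32 * pi)
P = 1025 * 96.2361 * 1.8225 * 4.87 / 100.53096
P = 8708.80 W/m

8708.80


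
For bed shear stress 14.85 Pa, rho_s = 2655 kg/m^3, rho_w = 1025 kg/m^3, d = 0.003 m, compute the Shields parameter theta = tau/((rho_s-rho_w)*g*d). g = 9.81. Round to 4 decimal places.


theta = tau / ((rho_s - rho_w) * g * d)
rho_s - rho_w = 2655 - 1025 = 1630
Denominator = 1630 * 9.81 * 0.003 = 47.970900
theta = 14.85 / 47.970900
theta = 0.3096

0.3096


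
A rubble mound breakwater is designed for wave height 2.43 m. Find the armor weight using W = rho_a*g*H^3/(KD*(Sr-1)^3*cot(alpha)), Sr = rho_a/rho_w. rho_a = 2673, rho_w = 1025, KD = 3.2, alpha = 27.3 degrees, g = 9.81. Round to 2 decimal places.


Sr = rho_a / rho_w = 2673 / 1025 = 2.607805
(Sr - 1) = 1.607805
(Sr - 1)^3 = 4.156234
cot(27.3) = 1 / tan(27.3) = 1 / 0.516138 = 1.937465
Numerator = 2673 * 9.81 * 2.43^3 = 376258.9047
Denominator = 3.2 * 4.156234 * 1.937465 = 25.768181
W = 376258.9047 / 25.768181
W = 14601.69 N

14601.69


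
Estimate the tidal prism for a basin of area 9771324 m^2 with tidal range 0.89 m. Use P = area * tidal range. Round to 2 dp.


Tidal prism = Area * Tidal range
P = 9771324 * 0.89
P = 8696478.36 m^3

8696478.36


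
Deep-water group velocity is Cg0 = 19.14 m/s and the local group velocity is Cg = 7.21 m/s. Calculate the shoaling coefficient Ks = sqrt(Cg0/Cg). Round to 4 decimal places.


Ks = sqrt(Cg0 / Cg)
Ks = sqrt(19.14 / 7.21)
Ks = sqrt(2.6546)
Ks = 1.6293

1.6293


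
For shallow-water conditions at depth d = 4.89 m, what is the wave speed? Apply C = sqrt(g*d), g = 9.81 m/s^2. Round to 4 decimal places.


Using the shallow-water approximation:
C = sqrt(g * d) = sqrt(9.81 * 4.89)
C = sqrt(47.9709)
C = 6.9261 m/s

6.9261


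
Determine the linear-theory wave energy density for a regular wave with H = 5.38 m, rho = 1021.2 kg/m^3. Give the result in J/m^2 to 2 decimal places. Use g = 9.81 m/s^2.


E = (1/8) * rho * g * H^2
E = (1/8) * 1021.2 * 9.81 * 5.38^2
E = 0.125 * 1021.2 * 9.81 * 28.9444
E = 36245.52 J/m^2

36245.52


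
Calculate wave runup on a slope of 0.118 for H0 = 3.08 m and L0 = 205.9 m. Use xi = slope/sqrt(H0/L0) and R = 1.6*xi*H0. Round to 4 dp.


xi = slope / sqrt(H0/L0)
H0/L0 = 3.08/205.9 = 0.014959
sqrt(0.014959) = 0.122306
xi = 0.118 / 0.122306 = 0.964795
R = 1.6 * xi * H0 = 1.6 * 0.964795 * 3.08
R = 4.7545 m

4.7545


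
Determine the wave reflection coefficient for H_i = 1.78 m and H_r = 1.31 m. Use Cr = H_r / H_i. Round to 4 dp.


Cr = H_r / H_i
Cr = 1.31 / 1.78
Cr = 0.7360

0.7360


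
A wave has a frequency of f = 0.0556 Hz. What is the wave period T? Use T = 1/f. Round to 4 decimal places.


T = 1 / f
T = 1 / 0.0556
T = 17.9856 s

17.9856


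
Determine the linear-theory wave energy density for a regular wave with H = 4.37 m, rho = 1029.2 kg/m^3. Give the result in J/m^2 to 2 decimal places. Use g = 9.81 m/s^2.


E = (1/8) * rho * g * H^2
E = (1/8) * 1029.2 * 9.81 * 4.37^2
E = 0.125 * 1029.2 * 9.81 * 19.0969
E = 24101.37 J/m^2

24101.37


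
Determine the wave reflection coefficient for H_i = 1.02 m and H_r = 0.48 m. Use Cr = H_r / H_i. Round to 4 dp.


Cr = H_r / H_i
Cr = 0.48 / 1.02
Cr = 0.4706

0.4706


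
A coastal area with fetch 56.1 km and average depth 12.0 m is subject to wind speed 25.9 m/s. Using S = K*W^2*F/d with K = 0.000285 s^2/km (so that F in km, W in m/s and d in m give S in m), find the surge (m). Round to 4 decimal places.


S = K * W^2 * F / d
W^2 = 25.9^2 = 670.81
S = 0.000285 * 670.81 * 56.1 / 12.0
Numerator = 0.000285 * 670.81 * 56.1 = 10.725246
S = 10.725246 / 12.0 = 0.8938 m

0.8938


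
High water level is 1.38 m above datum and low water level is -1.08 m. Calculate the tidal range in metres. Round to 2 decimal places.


Tidal range = High water - Low water
Tidal range = 1.38 - (-1.08)
Tidal range = 2.46 m

2.46


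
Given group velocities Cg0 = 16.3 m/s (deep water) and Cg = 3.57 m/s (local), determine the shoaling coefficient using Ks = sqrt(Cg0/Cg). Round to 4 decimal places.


Ks = sqrt(Cg0 / Cg)
Ks = sqrt(16.3 / 3.57)
Ks = sqrt(4.5658)
Ks = 2.1368

2.1368


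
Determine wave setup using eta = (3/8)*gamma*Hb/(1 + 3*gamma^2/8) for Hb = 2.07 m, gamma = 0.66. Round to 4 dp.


eta = (3/8) * gamma * Hb / (1 + 3*gamma^2/8)
Numerator = (3/8) * 0.66 * 2.07 = 0.512325
Denominator = 1 + 3*0.66^2/8 = 1 + 0.163350 = 1.163350
eta = 0.512325 / 1.163350
eta = 0.4404 m

0.4404


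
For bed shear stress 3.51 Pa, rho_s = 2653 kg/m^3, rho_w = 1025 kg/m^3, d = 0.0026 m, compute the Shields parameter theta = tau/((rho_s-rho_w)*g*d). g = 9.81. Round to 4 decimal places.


theta = tau / ((rho_s - rho_w) * g * d)
rho_s - rho_w = 2653 - 1025 = 1628
Denominator = 1628 * 9.81 * 0.0026 = 41.523768
theta = 3.51 / 41.523768
theta = 0.0845

0.0845


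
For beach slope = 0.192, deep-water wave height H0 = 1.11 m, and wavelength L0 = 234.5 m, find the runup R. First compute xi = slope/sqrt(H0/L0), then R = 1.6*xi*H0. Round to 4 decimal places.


xi = slope / sqrt(H0/L0)
H0/L0 = 1.11/234.5 = 0.004733
sqrt(0.004733) = 0.068800
xi = 0.192 / 0.068800 = 2.790687
R = 1.6 * xi * H0 = 1.6 * 2.790687 * 1.11
R = 4.9563 m

4.9563


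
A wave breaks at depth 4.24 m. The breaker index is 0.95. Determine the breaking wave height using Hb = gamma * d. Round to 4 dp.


Hb = gamma * d
Hb = 0.95 * 4.24
Hb = 4.0280 m

4.0280


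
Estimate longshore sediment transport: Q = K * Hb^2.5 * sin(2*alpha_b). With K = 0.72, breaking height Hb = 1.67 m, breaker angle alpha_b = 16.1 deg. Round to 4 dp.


Q = K * Hb^2.5 * sin(2 * alpha_b)
Hb^2.5 = 1.67^2.5 = 3.604053
sin(2 * 16.1) = sin(32.2) = 0.532876
Q = 0.72 * 3.604053 * 0.532876
Q = 1.3828 m^3/s

1.3828


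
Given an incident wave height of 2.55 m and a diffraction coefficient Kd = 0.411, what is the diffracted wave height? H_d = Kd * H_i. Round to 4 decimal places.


H_d = Kd * H_i
H_d = 0.411 * 2.55
H_d = 1.0481 m

1.0481


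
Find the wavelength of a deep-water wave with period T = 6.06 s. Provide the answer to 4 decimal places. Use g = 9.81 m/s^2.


L0 = g * T^2 / (2 * pi)
L0 = 9.81 * 6.06^2 / (2 * pi)
L0 = 9.81 * 36.7236 / 6.28319
L0 = 360.2585 / 6.28319
L0 = 57.3369 m

57.3369


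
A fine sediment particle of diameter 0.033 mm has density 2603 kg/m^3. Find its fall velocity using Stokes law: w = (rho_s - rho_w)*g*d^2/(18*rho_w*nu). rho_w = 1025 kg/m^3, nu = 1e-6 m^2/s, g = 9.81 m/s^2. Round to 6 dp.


w = (rho_s - rho_w) * g * d^2 / (18 * rho_w * nu)
d = 0.033 mm = 0.000033 m
rho_s - rho_w = 2603 - 1025 = 1578
Numerator = 1578 * 9.81 * (0.000033)^2 = 0.000016857916
Denominator = 18 * 1025 * 1e-6 = 0.018450
w = 0.000914 m/s

0.000914


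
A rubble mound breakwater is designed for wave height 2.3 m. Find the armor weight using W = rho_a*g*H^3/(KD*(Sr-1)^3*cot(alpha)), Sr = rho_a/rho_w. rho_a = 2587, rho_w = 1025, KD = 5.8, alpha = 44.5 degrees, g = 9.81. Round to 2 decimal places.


Sr = rho_a / rho_w = 2587 / 1025 = 2.523902
(Sr - 1) = 1.523902
(Sr - 1)^3 = 3.538926
cot(44.5) = 1 / tan(44.5) = 1 / 0.982697 = 1.017607
Numerator = 2587 * 9.81 * 2.3^3 = 308779.8445
Denominator = 5.8 * 3.538926 * 1.017607 = 20.887177
W = 308779.8445 / 20.887177
W = 14783.23 N

14783.23


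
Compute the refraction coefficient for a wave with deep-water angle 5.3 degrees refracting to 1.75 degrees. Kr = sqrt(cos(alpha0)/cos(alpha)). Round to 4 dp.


Kr = sqrt(cos(alpha0) / cos(alpha))
cos(5.3) = 0.995725
cos(1.75) = 0.999534
Kr = sqrt(0.995725 / 0.999534)
Kr = sqrt(0.996189)
Kr = 0.9981

0.9981


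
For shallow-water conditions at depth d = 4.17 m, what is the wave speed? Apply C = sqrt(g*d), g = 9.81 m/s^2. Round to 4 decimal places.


Using the shallow-water approximation:
C = sqrt(g * d) = sqrt(9.81 * 4.17)
C = sqrt(40.9077)
C = 6.3959 m/s

6.3959


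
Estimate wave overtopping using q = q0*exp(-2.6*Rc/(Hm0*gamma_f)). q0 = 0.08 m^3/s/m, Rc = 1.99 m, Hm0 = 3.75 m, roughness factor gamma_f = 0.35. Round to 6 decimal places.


q = q0 * exp(-2.6 * Rc / (Hm0 * gamma_f))
Exponent = -2.6 * 1.99 / (3.75 * 0.35)
= -2.6 * 1.99 / 1.3125
= -3.942095
exp(-3.942095) = 0.019408
q = 0.08 * 0.019408
q = 0.001553 m^3/s/m

0.001553


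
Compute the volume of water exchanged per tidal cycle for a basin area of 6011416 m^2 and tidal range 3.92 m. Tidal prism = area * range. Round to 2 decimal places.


Tidal prism = Area * Tidal range
P = 6011416 * 3.92
P = 23564750.72 m^3

23564750.72


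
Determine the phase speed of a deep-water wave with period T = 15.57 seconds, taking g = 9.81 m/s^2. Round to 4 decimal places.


We use the deep-water celerity formula:
C = g * T / (2 * pi)
C = 9.81 * 15.57 / (2 * 3.14159...)
C = 152.741700 / 6.283185
C = 24.3096 m/s

24.3096


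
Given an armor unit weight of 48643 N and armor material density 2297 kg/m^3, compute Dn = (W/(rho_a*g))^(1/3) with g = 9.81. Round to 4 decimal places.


V = W / (rho_a * g)
V = 48643 / (2297 * 9.81)
V = 48643 / 22533.57
V = 2.158690 m^3
Dn = V^(1/3) = 2.158690^(1/3)
Dn = 1.2924 m

1.2924


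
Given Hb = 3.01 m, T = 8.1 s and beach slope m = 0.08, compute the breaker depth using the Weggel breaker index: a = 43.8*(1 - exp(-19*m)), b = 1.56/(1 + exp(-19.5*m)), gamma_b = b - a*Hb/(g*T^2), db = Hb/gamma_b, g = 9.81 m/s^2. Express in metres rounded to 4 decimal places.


a = 43.8 * (1 - exp(-19 * m))
exp(-19 * 0.08) = exp(-1.5200) = 0.218712
a = 43.8 * (1 - 0.218712) = 34.220419
b = 1.56 / (1 + exp(-19.5 * m))
exp(-19.5 * 0.08) = exp(-1.5600) = 0.210136
b = 1.56 / (1 + 0.210136) = 1.289111
Hb / (g * T^2) = 3.01 / (9.81 * 8.1^2) = 3.01 / 643.6341 = 0.00467657
gamma_b = b - a * Hb/(g*T^2) = 1.289111 - 34.220419 * 0.00467657 = 1.129077
db = Hb / gamma_b = 3.01 / 1.129077
db = 2.6659 m

2.6659


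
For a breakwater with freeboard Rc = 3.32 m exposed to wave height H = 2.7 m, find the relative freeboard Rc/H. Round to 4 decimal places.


Relative freeboard = Rc / H
= 3.32 / 2.7
= 1.2296

1.2296


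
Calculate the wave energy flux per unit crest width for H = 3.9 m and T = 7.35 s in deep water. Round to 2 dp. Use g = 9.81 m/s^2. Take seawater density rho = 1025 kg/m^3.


P = rho * g^2 * H^2 * T / (32 * pi)
P = 1025 * 9.81^2 * 3.9^2 * 7.35 / (32 * pi)
P = 1025 * 96.2361 * 15.2100 * 7.35 / 100.53096
P = 109692.92 W/m

109692.92


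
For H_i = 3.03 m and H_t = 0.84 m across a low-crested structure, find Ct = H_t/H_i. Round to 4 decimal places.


Ct = H_t / H_i
Ct = 0.84 / 3.03
Ct = 0.2772

0.2772


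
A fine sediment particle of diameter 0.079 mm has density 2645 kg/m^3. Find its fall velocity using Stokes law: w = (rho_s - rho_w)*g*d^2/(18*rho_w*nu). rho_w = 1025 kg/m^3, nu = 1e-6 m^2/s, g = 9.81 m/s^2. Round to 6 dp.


w = (rho_s - rho_w) * g * d^2 / (18 * rho_w * nu)
d = 0.079 mm = 0.000079 m
rho_s - rho_w = 2645 - 1025 = 1620
Numerator = 1620 * 9.81 * (0.000079)^2 = 0.000099183220
Denominator = 18 * 1025 * 1e-6 = 0.018450
w = 0.005376 m/s

0.005376


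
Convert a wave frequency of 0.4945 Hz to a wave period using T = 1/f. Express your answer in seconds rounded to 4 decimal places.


T = 1 / f
T = 1 / 0.4945
T = 2.0222 s

2.0222


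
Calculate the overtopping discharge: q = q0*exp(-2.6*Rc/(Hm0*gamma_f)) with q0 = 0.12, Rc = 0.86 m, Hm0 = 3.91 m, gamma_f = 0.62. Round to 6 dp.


q = q0 * exp(-2.6 * Rc / (Hm0 * gamma_f))
Exponent = -2.6 * 0.86 / (3.91 * 0.62)
= -2.6 * 0.86 / 2.4242
= -0.922366
exp(-0.922366) = 0.397577
q = 0.12 * 0.397577
q = 0.047709 m^3/s/m

0.047709


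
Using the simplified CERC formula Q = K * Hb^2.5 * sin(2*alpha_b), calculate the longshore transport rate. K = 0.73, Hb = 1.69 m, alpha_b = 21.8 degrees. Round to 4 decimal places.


Q = K * Hb^2.5 * sin(2 * alpha_b)
Hb^2.5 = 1.69^2.5 = 3.712930
sin(2 * 21.8) = sin(43.6) = 0.689620
Q = 0.73 * 3.712930 * 0.689620
Q = 1.8692 m^3/s

1.8692


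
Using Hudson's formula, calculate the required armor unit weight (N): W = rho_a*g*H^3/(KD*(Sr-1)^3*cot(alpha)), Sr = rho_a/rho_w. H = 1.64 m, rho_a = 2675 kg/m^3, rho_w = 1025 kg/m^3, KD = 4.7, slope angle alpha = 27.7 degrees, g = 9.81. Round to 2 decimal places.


Sr = rho_a / rho_w = 2675 / 1025 = 2.609756
(Sr - 1) = 1.609756
(Sr - 1)^3 = 4.171385
cot(27.7) = 1 / tan(27.7) = 1 / 0.525012 = 1.904719
Numerator = 2675 * 9.81 * 1.64^3 = 115750.8897
Denominator = 4.7 * 4.171385 * 1.904719 = 37.342989
W = 115750.8897 / 37.342989
W = 3099.67 N

3099.67


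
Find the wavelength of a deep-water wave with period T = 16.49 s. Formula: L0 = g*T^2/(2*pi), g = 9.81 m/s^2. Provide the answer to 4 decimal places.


L0 = g * T^2 / (2 * pi)
L0 = 9.81 * 16.49^2 / (2 * pi)
L0 = 9.81 * 271.9201 / 6.28319
L0 = 2667.5362 / 6.28319
L0 = 424.5516 m

424.5516


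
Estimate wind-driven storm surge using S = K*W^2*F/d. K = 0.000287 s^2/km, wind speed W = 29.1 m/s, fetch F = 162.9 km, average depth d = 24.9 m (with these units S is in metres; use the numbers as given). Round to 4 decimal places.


S = K * W^2 * F / d
W^2 = 29.1^2 = 846.81
S = 0.000287 * 846.81 * 162.9 / 24.9
Numerator = 0.000287 * 846.81 * 162.9 = 39.590315
S = 39.590315 / 24.9 = 1.5900 m

1.5900


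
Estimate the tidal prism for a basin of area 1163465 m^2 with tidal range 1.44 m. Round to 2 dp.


Tidal prism = Area * Tidal range
P = 1163465 * 1.44
P = 1675389.60 m^3

1675389.60


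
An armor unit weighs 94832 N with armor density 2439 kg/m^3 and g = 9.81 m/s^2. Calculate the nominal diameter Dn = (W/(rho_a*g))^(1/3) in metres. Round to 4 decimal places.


V = W / (rho_a * g)
V = 94832 / (2439 * 9.81)
V = 94832 / 23926.59
V = 3.963457 m^3
Dn = V^(1/3) = 3.963457^(1/3)
Dn = 1.5826 m

1.5826


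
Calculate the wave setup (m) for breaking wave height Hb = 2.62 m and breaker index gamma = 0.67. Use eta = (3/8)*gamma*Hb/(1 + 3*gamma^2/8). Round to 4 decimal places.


eta = (3/8) * gamma * Hb / (1 + 3*gamma^2/8)
Numerator = (3/8) * 0.67 * 2.62 = 0.658275
Denominator = 1 + 3*0.67^2/8 = 1 + 0.168338 = 1.168338
eta = 0.658275 / 1.168338
eta = 0.5634 m

0.5634


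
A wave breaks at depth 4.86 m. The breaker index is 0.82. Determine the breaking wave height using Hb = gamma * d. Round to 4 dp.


Hb = gamma * d
Hb = 0.82 * 4.86
Hb = 3.9852 m

3.9852


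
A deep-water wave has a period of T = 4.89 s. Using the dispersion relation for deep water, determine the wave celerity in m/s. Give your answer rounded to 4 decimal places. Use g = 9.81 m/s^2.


We use the deep-water celerity formula:
C = g * T / (2 * pi)
C = 9.81 * 4.89 / (2 * 3.14159...)
C = 47.970900 / 6.283185
C = 7.6348 m/s

7.6348


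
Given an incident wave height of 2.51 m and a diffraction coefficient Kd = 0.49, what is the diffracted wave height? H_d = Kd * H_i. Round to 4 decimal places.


H_d = Kd * H_i
H_d = 0.49 * 2.51
H_d = 1.2299 m

1.2299


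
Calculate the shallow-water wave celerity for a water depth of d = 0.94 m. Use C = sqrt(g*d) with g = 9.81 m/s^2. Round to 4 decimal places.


Using the shallow-water approximation:
C = sqrt(g * d) = sqrt(9.81 * 0.94)
C = sqrt(9.2214)
C = 3.0367 m/s

3.0367


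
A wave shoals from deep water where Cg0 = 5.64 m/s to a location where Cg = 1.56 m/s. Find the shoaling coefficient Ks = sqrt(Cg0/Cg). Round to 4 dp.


Ks = sqrt(Cg0 / Cg)
Ks = sqrt(5.64 / 1.56)
Ks = sqrt(3.6154)
Ks = 1.9014

1.9014


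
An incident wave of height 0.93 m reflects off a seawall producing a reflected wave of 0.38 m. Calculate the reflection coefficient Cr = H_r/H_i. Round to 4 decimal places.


Cr = H_r / H_i
Cr = 0.38 / 0.93
Cr = 0.4086

0.4086


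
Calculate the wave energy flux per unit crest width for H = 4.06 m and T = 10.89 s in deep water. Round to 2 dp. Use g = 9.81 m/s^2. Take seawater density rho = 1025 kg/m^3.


P = rho * g^2 * H^2 * T / (32 * pi)
P = 1025 * 9.81^2 * 4.06^2 * 10.89 / (32 * pi)
P = 1025 * 96.2361 * 16.4836 * 10.89 / 100.53096
P = 176133.50 W/m

176133.50


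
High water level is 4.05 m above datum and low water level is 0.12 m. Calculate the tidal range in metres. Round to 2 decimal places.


Tidal range = High water - Low water
Tidal range = 4.05 - (0.12)
Tidal range = 3.93 m

3.93


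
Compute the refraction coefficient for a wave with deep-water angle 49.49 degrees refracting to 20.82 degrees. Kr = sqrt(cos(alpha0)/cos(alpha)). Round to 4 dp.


Kr = sqrt(cos(alpha0) / cos(alpha))
cos(49.49) = 0.649581
cos(20.82) = 0.934702
Kr = sqrt(0.649581 / 0.934702)
Kr = sqrt(0.694961)
Kr = 0.8336

0.8336


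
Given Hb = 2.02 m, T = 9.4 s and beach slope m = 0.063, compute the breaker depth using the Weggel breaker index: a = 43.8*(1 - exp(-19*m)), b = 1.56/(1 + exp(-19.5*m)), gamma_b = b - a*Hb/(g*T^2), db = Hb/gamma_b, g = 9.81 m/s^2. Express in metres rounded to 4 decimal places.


a = 43.8 * (1 - exp(-19 * m))
exp(-19 * 0.063) = exp(-1.1970) = 0.302099
a = 43.8 * (1 - 0.302099) = 30.568057
b = 1.56 / (1 + exp(-19.5 * m))
exp(-19.5 * 0.063) = exp(-1.2285) = 0.292731
b = 1.56 / (1 + 0.292731) = 1.206747
Hb / (g * T^2) = 2.02 / (9.81 * 9.4^2) = 2.02 / 866.8116 = 0.00233038
gamma_b = b - a * Hb/(g*T^2) = 1.206747 - 30.568057 * 0.00233038 = 1.135512
db = Hb / gamma_b = 2.02 / 1.135512
db = 1.7789 m

1.7789


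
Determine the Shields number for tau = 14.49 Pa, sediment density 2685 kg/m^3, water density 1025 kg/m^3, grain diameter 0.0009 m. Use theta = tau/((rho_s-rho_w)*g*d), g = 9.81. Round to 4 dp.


theta = tau / ((rho_s - rho_w) * g * d)
rho_s - rho_w = 2685 - 1025 = 1660
Denominator = 1660 * 9.81 * 0.0009 = 14.656140
theta = 14.49 / 14.656140
theta = 0.9887

0.9887


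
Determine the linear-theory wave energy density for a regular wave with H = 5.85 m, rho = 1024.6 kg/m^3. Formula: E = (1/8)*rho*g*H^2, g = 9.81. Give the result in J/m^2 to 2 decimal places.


E = (1/8) * rho * g * H^2
E = (1/8) * 1024.6 * 9.81 * 5.85^2
E = 0.125 * 1024.6 * 9.81 * 34.2225
E = 42997.69 J/m^2

42997.69


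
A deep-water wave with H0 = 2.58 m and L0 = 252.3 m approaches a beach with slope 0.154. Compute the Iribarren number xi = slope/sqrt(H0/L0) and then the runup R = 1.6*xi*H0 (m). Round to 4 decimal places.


xi = slope / sqrt(H0/L0)
H0/L0 = 2.58/252.3 = 0.010226
sqrt(0.010226) = 0.101123
xi = 0.154 / 0.101123 = 1.522893
R = 1.6 * xi * H0 = 1.6 * 1.522893 * 2.58
R = 6.2865 m

6.2865


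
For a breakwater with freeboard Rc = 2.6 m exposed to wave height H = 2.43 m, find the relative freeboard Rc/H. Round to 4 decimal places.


Relative freeboard = Rc / H
= 2.6 / 2.43
= 1.0700

1.0700


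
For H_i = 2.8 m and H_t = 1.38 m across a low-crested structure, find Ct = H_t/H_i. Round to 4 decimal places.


Ct = H_t / H_i
Ct = 1.38 / 2.8
Ct = 0.4929

0.4929


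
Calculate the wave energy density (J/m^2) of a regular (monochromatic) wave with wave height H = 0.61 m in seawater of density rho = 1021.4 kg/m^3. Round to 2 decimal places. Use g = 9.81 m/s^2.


E = (1/8) * rho * g * H^2
E = (1/8) * 1021.4 * 9.81 * 0.61^2
E = 0.125 * 1021.4 * 9.81 * 0.3721
E = 466.05 J/m^2

466.05


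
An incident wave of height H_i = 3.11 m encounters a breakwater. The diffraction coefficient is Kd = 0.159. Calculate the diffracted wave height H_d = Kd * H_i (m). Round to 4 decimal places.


H_d = Kd * H_i
H_d = 0.159 * 3.11
H_d = 0.4945 m

0.4945


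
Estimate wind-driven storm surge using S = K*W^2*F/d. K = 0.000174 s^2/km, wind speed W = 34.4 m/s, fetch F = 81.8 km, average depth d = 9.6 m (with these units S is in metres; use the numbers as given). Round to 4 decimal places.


S = K * W^2 * F / d
W^2 = 34.4^2 = 1183.36
S = 0.000174 * 1183.36 * 81.8 / 9.6
Numerator = 0.000174 * 1183.36 * 81.8 = 16.843000
S = 16.843000 / 9.6 = 1.7545 m

1.7545


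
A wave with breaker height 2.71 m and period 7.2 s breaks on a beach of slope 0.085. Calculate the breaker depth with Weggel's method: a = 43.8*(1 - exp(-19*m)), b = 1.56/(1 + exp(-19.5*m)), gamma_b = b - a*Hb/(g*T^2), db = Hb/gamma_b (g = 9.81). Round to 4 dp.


a = 43.8 * (1 - exp(-19 * m))
exp(-19 * 0.085) = exp(-1.6150) = 0.198891
a = 43.8 * (1 - 0.198891) = 35.088589
b = 1.56 / (1 + exp(-19.5 * m))
exp(-19.5 * 0.085) = exp(-1.6575) = 0.190615
b = 1.56 / (1 + 0.190615) = 1.310247
Hb / (g * T^2) = 2.71 / (9.81 * 7.2^2) = 2.71 / 508.5504 = 0.00532887
gamma_b = b - a * Hb/(g*T^2) = 1.310247 - 35.088589 * 0.00532887 = 1.123265
db = Hb / gamma_b = 2.71 / 1.123265
db = 2.4126 m

2.4126


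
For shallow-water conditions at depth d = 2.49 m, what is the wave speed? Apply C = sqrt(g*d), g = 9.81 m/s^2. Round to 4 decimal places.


Using the shallow-water approximation:
C = sqrt(g * d) = sqrt(9.81 * 2.49)
C = sqrt(24.4269)
C = 4.9424 m/s

4.9424


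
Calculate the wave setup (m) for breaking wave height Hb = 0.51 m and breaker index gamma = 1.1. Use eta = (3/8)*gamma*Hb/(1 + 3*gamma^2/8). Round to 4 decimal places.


eta = (3/8) * gamma * Hb / (1 + 3*gamma^2/8)
Numerator = (3/8) * 1.1 * 0.51 = 0.210375
Denominator = 1 + 3*1.1^2/8 = 1 + 0.453750 = 1.453750
eta = 0.210375 / 1.453750
eta = 0.1447 m

0.1447


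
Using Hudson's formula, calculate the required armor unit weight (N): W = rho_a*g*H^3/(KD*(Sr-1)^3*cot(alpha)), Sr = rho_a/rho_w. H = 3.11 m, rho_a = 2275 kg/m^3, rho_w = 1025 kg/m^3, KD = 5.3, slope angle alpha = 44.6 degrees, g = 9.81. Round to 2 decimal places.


Sr = rho_a / rho_w = 2275 / 1025 = 2.219512
(Sr - 1) = 1.219512
(Sr - 1)^3 = 1.813671
cot(44.6) = 1 / tan(44.6) = 1 / 0.986134 = 1.014061
Numerator = 2275 * 9.81 * 3.11^3 = 671323.0754
Denominator = 5.3 * 1.813671 * 1.014061 = 9.747616
W = 671323.0754 / 9.747616
W = 68870.49 N

68870.49


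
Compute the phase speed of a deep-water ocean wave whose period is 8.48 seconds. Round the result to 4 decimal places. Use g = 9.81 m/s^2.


We use the deep-water celerity formula:
C = g * T / (2 * pi)
C = 9.81 * 8.48 / (2 * 3.14159...)
C = 83.188800 / 6.283185
C = 13.2399 m/s

13.2399


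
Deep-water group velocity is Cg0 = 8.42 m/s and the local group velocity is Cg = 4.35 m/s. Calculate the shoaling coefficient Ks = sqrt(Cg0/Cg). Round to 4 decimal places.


Ks = sqrt(Cg0 / Cg)
Ks = sqrt(8.42 / 4.35)
Ks = sqrt(1.9356)
Ks = 1.3913

1.3913


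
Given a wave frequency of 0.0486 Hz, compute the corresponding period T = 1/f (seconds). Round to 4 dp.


T = 1 / f
T = 1 / 0.0486
T = 20.5761 s

20.5761


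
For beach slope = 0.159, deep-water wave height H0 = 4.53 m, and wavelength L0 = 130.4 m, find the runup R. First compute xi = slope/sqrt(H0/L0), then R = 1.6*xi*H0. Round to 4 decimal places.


xi = slope / sqrt(H0/L0)
H0/L0 = 4.53/130.4 = 0.034739
sqrt(0.034739) = 0.186385
xi = 0.159 / 0.186385 = 0.853074
R = 1.6 * xi * H0 = 1.6 * 0.853074 * 4.53
R = 6.1831 m

6.1831


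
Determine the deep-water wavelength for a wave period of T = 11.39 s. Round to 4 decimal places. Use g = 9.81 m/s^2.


L0 = g * T^2 / (2 * pi)
L0 = 9.81 * 11.39^2 / (2 * pi)
L0 = 9.81 * 129.7321 / 6.28319
L0 = 1272.6719 / 6.28319
L0 = 202.5520 m

202.5520


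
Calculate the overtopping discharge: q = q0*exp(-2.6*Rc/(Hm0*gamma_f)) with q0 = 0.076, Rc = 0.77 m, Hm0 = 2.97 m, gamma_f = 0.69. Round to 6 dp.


q = q0 * exp(-2.6 * Rc / (Hm0 * gamma_f))
Exponent = -2.6 * 0.77 / (2.97 * 0.69)
= -2.6 * 0.77 / 2.0493
= -0.976919
exp(-0.976919) = 0.376469
q = 0.076 * 0.376469
q = 0.028612 m^3/s/m

0.028612


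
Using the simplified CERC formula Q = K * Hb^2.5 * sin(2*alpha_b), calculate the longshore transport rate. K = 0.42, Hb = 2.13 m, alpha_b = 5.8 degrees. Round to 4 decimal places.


Q = K * Hb^2.5 * sin(2 * alpha_b)
Hb^2.5 = 2.13^2.5 = 6.621388
sin(2 * 5.8) = sin(11.6) = 0.201078
Q = 0.42 * 6.621388 * 0.201078
Q = 0.5592 m^3/s

0.5592


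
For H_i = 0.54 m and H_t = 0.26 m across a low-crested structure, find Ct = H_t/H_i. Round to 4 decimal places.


Ct = H_t / H_i
Ct = 0.26 / 0.54
Ct = 0.4815

0.4815


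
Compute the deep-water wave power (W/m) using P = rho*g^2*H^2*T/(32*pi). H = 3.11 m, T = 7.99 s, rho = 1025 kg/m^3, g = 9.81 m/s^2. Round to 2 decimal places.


P = rho * g^2 * H^2 * T / (32 * pi)
P = 1025 * 9.81^2 * 3.11^2 * 7.99 / (32 * pi)
P = 1025 * 96.2361 * 9.6721 * 7.99 / 100.53096
P = 75828.00 W/m

75828.00


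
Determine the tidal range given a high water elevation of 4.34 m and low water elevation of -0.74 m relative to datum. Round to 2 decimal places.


Tidal range = High water - Low water
Tidal range = 4.34 - (-0.74)
Tidal range = 5.08 m

5.08


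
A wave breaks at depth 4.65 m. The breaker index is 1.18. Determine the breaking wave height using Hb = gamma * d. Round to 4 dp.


Hb = gamma * d
Hb = 1.18 * 4.65
Hb = 5.4870 m

5.4870


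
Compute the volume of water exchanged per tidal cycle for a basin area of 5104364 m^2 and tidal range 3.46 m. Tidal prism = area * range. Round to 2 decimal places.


Tidal prism = Area * Tidal range
P = 5104364 * 3.46
P = 17661099.44 m^3

17661099.44


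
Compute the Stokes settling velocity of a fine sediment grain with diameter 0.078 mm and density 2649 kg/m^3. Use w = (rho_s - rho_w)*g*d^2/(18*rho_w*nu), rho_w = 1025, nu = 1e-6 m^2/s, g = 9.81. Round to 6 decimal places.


w = (rho_s - rho_w) * g * d^2 / (18 * rho_w * nu)
d = 0.078 mm = 0.000078 m
rho_s - rho_w = 2649 - 1025 = 1624
Numerator = 1624 * 9.81 * (0.000078)^2 = 0.000096926881
Denominator = 18 * 1025 * 1e-6 = 0.018450
w = 0.005253 m/s

0.005253


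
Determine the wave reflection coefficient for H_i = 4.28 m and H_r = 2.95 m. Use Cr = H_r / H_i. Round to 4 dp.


Cr = H_r / H_i
Cr = 2.95 / 4.28
Cr = 0.6893

0.6893


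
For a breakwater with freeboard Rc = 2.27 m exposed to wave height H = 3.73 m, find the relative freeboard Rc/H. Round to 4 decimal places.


Relative freeboard = Rc / H
= 2.27 / 3.73
= 0.6086

0.6086


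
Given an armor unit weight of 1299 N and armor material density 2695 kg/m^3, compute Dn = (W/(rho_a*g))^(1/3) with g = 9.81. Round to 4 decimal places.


V = W / (rho_a * g)
V = 1299 / (2695 * 9.81)
V = 1299 / 26437.95
V = 0.049134 m^3
Dn = V^(1/3) = 0.049134^(1/3)
Dn = 0.3663 m

0.3663


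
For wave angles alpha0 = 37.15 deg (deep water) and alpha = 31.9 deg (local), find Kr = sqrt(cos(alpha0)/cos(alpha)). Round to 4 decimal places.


Kr = sqrt(cos(alpha0) / cos(alpha))
cos(37.15) = 0.797057
cos(31.9) = 0.848972
Kr = sqrt(0.797057 / 0.848972)
Kr = sqrt(0.938850)
Kr = 0.9689

0.9689


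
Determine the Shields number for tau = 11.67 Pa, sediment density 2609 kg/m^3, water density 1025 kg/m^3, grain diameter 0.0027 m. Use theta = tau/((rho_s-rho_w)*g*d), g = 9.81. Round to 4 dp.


theta = tau / ((rho_s - rho_w) * g * d)
rho_s - rho_w = 2609 - 1025 = 1584
Denominator = 1584 * 9.81 * 0.0027 = 41.955408
theta = 11.67 / 41.955408
theta = 0.2782

0.2782


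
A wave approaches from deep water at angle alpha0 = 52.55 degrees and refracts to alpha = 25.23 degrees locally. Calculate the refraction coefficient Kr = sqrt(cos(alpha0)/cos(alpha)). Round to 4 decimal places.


Kr = sqrt(cos(alpha0) / cos(alpha))
cos(52.55) = 0.608069
cos(25.23) = 0.904604
Kr = sqrt(0.608069 / 0.904604)
Kr = sqrt(0.672193)
Kr = 0.8199

0.8199


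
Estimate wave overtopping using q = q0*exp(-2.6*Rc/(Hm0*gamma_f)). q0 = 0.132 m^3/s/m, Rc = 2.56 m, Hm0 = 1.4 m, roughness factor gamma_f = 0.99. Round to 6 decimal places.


q = q0 * exp(-2.6 * Rc / (Hm0 * gamma_f))
Exponent = -2.6 * 2.56 / (1.4 * 0.99)
= -2.6 * 2.56 / 1.3860
= -4.802309
exp(-4.802309) = 0.008211
q = 0.132 * 0.008211
q = 0.001084 m^3/s/m

0.001084


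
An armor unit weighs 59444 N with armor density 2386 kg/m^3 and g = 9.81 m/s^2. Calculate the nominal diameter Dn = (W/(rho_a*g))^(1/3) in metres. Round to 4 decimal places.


V = W / (rho_a * g)
V = 59444 / (2386 * 9.81)
V = 59444 / 23406.66
V = 2.539619 m^3
Dn = V^(1/3) = 2.539619^(1/3)
Dn = 1.3643 m

1.3643


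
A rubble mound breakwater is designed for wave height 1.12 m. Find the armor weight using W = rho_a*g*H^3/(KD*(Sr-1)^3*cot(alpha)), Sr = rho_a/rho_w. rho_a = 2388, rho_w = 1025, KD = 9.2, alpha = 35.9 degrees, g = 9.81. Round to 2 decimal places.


Sr = rho_a / rho_w = 2388 / 1025 = 2.329756
(Sr - 1) = 1.329756
(Sr - 1)^3 = 2.351343
cot(35.9) = 1 / tan(35.9) = 1 / 0.723879 = 1.381446
Numerator = 2388 * 9.81 * 1.12^3 = 32912.2367
Denominator = 9.2 * 2.351343 * 1.381446 = 29.883926
W = 32912.2367 / 29.883926
W = 1101.34 N

1101.34


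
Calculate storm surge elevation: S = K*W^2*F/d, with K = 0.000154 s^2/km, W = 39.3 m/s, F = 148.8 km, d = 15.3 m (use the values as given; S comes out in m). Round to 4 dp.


S = K * W^2 * F / d
W^2 = 39.3^2 = 1544.49
S = 0.000154 * 1544.49 * 148.8 / 15.3
Numerator = 0.000154 * 1544.49 * 148.8 = 35.392297
S = 35.392297 / 15.3 = 2.3132 m

2.3132


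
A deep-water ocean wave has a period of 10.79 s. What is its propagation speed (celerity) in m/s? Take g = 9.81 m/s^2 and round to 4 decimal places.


We use the deep-water celerity formula:
C = g * T / (2 * pi)
C = 9.81 * 10.79 / (2 * 3.14159...)
C = 105.849900 / 6.283185
C = 16.8465 m/s

16.8465


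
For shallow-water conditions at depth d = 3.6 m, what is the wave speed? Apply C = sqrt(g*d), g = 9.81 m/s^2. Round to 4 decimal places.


Using the shallow-water approximation:
C = sqrt(g * d) = sqrt(9.81 * 3.6)
C = sqrt(35.3160)
C = 5.9427 m/s

5.9427


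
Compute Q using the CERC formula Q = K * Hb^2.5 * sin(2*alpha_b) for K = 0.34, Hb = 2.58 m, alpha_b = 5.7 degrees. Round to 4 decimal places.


Q = K * Hb^2.5 * sin(2 * alpha_b)
Hb^2.5 = 2.58^2.5 = 10.691762
sin(2 * 5.7) = sin(11.4) = 0.197657
Q = 0.34 * 10.691762 * 0.197657
Q = 0.7185 m^3/s

0.7185


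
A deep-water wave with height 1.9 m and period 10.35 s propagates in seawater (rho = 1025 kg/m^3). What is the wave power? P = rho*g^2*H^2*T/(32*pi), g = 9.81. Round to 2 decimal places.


P = rho * g^2 * H^2 * T / (32 * pi)
P = 1025 * 9.81^2 * 1.9^2 * 10.35 / (32 * pi)
P = 1025 * 96.2361 * 3.6100 * 10.35 / 100.53096
P = 36661.45 W/m

36661.45


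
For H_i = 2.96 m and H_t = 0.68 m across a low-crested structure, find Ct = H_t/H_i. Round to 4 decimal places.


Ct = H_t / H_i
Ct = 0.68 / 2.96
Ct = 0.2297

0.2297


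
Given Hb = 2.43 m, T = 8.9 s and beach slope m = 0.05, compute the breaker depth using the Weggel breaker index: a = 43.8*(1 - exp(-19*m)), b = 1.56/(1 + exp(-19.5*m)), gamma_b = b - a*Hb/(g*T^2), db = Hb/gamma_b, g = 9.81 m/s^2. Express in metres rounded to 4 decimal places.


a = 43.8 * (1 - exp(-19 * m))
exp(-19 * 0.05) = exp(-0.9500) = 0.386741
a = 43.8 * (1 - 0.386741) = 26.860743
b = 1.56 / (1 + exp(-19.5 * m))
exp(-19.5 * 0.05) = exp(-0.9750) = 0.377192
b = 1.56 / (1 + 0.377192) = 1.132739
Hb / (g * T^2) = 2.43 / (9.81 * 8.9^2) = 2.43 / 777.0501 = 0.00312721
gamma_b = b - a * Hb/(g*T^2) = 1.132739 - 26.860743 * 0.00312721 = 1.048740
db = Hb / gamma_b = 2.43 / 1.048740
db = 2.3171 m

2.3171


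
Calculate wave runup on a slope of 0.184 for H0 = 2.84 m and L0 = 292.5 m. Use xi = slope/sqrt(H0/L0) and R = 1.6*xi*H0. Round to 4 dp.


xi = slope / sqrt(H0/L0)
H0/L0 = 2.84/292.5 = 0.009709
sqrt(0.009709) = 0.098536
xi = 0.184 / 0.098536 = 1.867332
R = 1.6 * xi * H0 = 1.6 * 1.867332 * 2.84
R = 8.4852 m

8.4852


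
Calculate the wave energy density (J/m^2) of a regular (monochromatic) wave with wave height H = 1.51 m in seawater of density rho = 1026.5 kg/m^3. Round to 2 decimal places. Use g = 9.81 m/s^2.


E = (1/8) * rho * g * H^2
E = (1/8) * 1026.5 * 9.81 * 1.51^2
E = 0.125 * 1026.5 * 9.81 * 2.2801
E = 2870.07 J/m^2

2870.07


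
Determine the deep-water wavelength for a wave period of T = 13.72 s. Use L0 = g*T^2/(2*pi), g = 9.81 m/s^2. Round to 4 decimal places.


L0 = g * T^2 / (2 * pi)
L0 = 9.81 * 13.72^2 / (2 * pi)
L0 = 9.81 * 188.2384 / 6.28319
L0 = 1846.6187 / 6.28319
L0 = 293.8985 m

293.8985


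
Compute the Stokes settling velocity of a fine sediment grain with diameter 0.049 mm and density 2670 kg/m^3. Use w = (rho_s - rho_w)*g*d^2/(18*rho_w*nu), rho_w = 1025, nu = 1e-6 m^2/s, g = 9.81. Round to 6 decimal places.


w = (rho_s - rho_w) * g * d^2 / (18 * rho_w * nu)
d = 0.049 mm = 0.000049 m
rho_s - rho_w = 2670 - 1025 = 1645
Numerator = 1645 * 9.81 * (0.000049)^2 = 0.000038746017
Denominator = 18 * 1025 * 1e-6 = 0.018450
w = 0.002100 m/s

0.002100


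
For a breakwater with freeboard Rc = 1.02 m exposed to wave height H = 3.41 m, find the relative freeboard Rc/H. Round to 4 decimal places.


Relative freeboard = Rc / H
= 1.02 / 3.41
= 0.2991

0.2991


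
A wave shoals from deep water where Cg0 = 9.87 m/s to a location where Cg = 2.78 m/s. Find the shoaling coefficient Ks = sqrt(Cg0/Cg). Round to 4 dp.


Ks = sqrt(Cg0 / Cg)
Ks = sqrt(9.87 / 2.78)
Ks = sqrt(3.5504)
Ks = 1.8842

1.8842


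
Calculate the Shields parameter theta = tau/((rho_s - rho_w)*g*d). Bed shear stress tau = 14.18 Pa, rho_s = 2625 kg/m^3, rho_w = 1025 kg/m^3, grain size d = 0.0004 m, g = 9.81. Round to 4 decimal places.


theta = tau / ((rho_s - rho_w) * g * d)
rho_s - rho_w = 2625 - 1025 = 1600
Denominator = 1600 * 9.81 * 0.0004 = 6.278400
theta = 14.18 / 6.278400
theta = 2.2585

2.2585


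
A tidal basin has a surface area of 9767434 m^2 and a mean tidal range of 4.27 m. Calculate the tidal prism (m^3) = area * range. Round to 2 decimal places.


Tidal prism = Area * Tidal range
P = 9767434 * 4.27
P = 41706943.18 m^3

41706943.18


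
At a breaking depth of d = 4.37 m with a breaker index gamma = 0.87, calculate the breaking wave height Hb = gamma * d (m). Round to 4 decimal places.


Hb = gamma * d
Hb = 0.87 * 4.37
Hb = 3.8019 m

3.8019


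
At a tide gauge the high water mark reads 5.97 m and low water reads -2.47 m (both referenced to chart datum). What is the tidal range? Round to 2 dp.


Tidal range = High water - Low water
Tidal range = 5.97 - (-2.47)
Tidal range = 8.44 m

8.44


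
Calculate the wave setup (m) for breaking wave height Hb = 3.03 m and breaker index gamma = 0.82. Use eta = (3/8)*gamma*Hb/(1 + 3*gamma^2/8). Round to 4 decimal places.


eta = (3/8) * gamma * Hb / (1 + 3*gamma^2/8)
Numerator = (3/8) * 0.82 * 3.03 = 0.931725
Denominator = 1 + 3*0.82^2/8 = 1 + 0.252150 = 1.252150
eta = 0.931725 / 1.252150
eta = 0.7441 m

0.7441


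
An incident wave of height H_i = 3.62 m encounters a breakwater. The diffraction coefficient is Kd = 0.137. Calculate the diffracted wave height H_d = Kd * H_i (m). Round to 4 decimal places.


H_d = Kd * H_i
H_d = 0.137 * 3.62
H_d = 0.4959 m

0.4959


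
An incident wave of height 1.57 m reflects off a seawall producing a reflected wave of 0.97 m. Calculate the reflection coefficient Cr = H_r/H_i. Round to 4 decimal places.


Cr = H_r / H_i
Cr = 0.97 / 1.57
Cr = 0.6178

0.6178
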